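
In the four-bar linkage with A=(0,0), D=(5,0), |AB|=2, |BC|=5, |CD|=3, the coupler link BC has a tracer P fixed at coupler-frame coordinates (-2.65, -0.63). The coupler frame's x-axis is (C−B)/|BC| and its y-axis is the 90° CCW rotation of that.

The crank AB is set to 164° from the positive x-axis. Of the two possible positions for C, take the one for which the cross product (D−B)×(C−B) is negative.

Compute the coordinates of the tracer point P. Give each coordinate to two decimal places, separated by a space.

-4.57 1.19

A=(0,0), D=(5.00,0)
B = A + 2.00·(cos164°, sin164°) = (-1.9225, 0.5513)
|BD| = 6.9444
circle(B,5.00) ∩ circle(D,3.00): a=4.6242, h=1.9017
  candidates: C₊=(2.8381,2.0799) cross=13.206; C₋=(2.5361,-1.7115) cross=-13.206
  mode - wants cross < 0 → take C=(2.5361,-1.7115) (cross=-13.206)
ex = (C−B)/|BC| = (0.8917,-0.4526); ey = (0.4526,0.8917)
P = B + -2.65·ex + -0.63·ey = (-4.5707,1.1888)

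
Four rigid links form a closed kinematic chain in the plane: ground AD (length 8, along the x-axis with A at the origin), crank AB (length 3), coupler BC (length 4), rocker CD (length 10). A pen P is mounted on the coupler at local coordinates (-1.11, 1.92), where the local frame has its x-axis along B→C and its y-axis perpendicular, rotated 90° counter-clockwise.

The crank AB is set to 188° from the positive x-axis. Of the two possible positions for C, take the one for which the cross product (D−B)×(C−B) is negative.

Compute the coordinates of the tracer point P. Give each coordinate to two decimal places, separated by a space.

-1.76 1.44

A=(0,0), D=(8.00,0)
B = A + 3.00·(cos188°, sin188°) = (-2.9708, -0.4175)
|BD| = 10.9787
circle(B,4.00) ∩ circle(D,10.00): a=1.6638, h=3.6376
  candidates: C₊=(-1.4465,3.2807) cross=39.936; C₋=(-1.1699,-3.9892) cross=-39.936
  mode - wants cross < 0 → take C=(-1.1699,-3.9892) (cross=-39.936)
ex = (C−B)/|BC| = (0.4502,-0.8929); ey = (0.8929,0.4502)
P = B + -1.11·ex + 1.92·ey = (-1.7562,1.4381)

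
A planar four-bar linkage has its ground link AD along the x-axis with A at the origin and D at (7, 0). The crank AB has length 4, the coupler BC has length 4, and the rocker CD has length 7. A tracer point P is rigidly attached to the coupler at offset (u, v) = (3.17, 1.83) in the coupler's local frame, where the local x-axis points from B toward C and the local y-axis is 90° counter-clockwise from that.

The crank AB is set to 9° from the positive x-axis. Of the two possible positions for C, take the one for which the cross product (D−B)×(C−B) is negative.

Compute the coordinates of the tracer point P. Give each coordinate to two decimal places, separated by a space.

1.11 -1.68

A=(0,0), D=(7.00,0)
B = A + 4.00·(cos9°, sin9°) = (3.9508, 0.6257)
|BD| = 3.1128
circle(B,4.00) ∩ circle(D,7.00): a=-3.7443, h=1.4072
  candidates: C₊=(0.5657,2.7569) cross=4.380; C₋=(-0.0000,0.0000) cross=-4.380
  mode - wants cross < 0 → take C=(-0.0000,0.0000) (cross=-4.380)
ex = (C−B)/|BC| = (-0.9877,-0.1564); ey = (0.1564,-0.9877)
P = B + 3.17·ex + 1.83·ey = (1.1061,-1.6776)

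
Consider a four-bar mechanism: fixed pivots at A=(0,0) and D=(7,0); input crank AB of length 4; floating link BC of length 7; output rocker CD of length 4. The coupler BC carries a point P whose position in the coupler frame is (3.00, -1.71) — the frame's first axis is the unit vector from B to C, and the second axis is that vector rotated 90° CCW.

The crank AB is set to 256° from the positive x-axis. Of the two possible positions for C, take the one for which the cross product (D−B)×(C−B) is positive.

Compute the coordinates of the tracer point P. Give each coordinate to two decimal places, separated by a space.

2.23 -2.57

A=(0,0), D=(7.00,0)
B = A + 4.00·(cos256°, sin256°) = (-0.9677, -3.8812)
|BD| = 8.8627
circle(B,7.00) ∩ circle(D,4.00): a=6.2931, h=3.0655
  candidates: C₊=(3.3474,1.6306) cross=27.168; C₋=(6.0323,-3.8812) cross=-27.168
  mode + wants cross > 0 → take C=(3.3474,1.6306) (cross=27.168)
ex = (C−B)/|BC| = (0.6164,0.7874); ey = (-0.7874,0.6164)
P = B + 3.00·ex + -1.71·ey = (2.2281,-2.5731)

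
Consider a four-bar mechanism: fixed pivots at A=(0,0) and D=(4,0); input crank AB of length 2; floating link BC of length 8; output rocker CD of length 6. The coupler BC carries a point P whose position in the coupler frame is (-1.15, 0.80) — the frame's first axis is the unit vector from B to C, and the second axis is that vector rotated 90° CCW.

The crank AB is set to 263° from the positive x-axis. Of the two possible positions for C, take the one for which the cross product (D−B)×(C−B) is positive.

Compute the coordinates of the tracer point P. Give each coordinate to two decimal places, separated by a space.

A=(0,0), D=(4.00,0)
B = A + 2.00·(cos263°, sin263°) = (-0.2437, -1.9851)
|BD| = 4.6851
circle(B,8.00) ∩ circle(D,6.00): a=5.3308, h=5.9652
  candidates: C₊=(2.0574,5.6768) cross=27.947; C₋=(7.1123,-5.1297) cross=-27.947
  mode + wants cross > 0 → take C=(2.0574,5.6768) (cross=27.947)
ex = (C−B)/|BC| = (0.2876,0.9577); ey = (-0.9577,0.2876)
P = B + -1.15·ex + 0.80·ey = (-1.3407,-2.8564)

-1.34 -2.86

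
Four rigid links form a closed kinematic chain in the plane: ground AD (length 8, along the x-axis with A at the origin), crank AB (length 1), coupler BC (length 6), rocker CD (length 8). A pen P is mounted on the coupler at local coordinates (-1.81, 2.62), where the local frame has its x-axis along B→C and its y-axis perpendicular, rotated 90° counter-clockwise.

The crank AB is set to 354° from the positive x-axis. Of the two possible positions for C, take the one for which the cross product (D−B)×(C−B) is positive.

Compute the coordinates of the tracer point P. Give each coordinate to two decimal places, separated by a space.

-1.98 -1.24

A=(0,0), D=(8.00,0)
B = A + 1.00·(cos354°, sin354°) = (0.9945, -0.1045)
|BD| = 7.0063
circle(B,6.00) ∩ circle(D,8.00): a=1.5049, h=5.8082
  candidates: C₊=(2.4126,5.7255) cross=40.694; C₋=(2.5859,-5.8896) cross=-40.694
  mode + wants cross > 0 → take C=(2.4126,5.7255) (cross=40.694)
ex = (C−B)/|BC| = (0.2363,0.9717); ey = (-0.9717,0.2363)
P = B + -1.81·ex + 2.62·ey = (-1.9790,-1.2440)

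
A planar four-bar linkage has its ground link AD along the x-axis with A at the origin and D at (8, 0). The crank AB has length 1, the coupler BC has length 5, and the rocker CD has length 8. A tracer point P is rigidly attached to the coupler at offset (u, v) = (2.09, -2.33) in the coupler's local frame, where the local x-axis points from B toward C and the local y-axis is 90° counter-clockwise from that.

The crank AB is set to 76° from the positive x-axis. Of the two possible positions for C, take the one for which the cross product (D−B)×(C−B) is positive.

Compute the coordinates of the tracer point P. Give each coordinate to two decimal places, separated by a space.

3.21 1.95

A=(0,0), D=(8.00,0)
B = A + 1.00·(cos76°, sin76°) = (0.2419, 0.9703)
|BD| = 7.8185
circle(B,5.00) ∩ circle(D,8.00): a=1.4152, h=4.7955
  candidates: C₊=(2.2413,5.5531) cross=37.494; C₋=(1.0510,-3.9638) cross=-37.494
  mode + wants cross > 0 → take C=(2.2413,5.5531) (cross=37.494)
ex = (C−B)/|BC| = (0.3999,0.9166); ey = (-0.9166,0.3999)
P = B + 2.09·ex + -2.33·ey = (3.2133,1.9542)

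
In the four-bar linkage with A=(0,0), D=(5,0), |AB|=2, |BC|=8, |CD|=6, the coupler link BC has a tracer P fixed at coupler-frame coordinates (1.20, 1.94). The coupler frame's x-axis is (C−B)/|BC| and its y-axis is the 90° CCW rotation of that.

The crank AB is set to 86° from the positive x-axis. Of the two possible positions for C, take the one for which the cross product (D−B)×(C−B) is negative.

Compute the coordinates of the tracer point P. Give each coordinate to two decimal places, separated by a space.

2.37 1.50

A=(0,0), D=(5.00,0)
B = A + 2.00·(cos86°, sin86°) = (0.1395, 1.9951)
|BD| = 5.2540
circle(B,8.00) ∩ circle(D,6.00): a=5.2916, h=5.9999
  candidates: C₊=(7.3131,5.5362) cross=31.524; C₋=(2.7564,-5.5647) cross=-31.524
  mode - wants cross < 0 → take C=(2.7564,-5.5647) (cross=-31.524)
ex = (C−B)/|BC| = (0.3271,-0.9450); ey = (0.9450,0.3271)
P = B + 1.20·ex + 1.94·ey = (2.3653,1.4958)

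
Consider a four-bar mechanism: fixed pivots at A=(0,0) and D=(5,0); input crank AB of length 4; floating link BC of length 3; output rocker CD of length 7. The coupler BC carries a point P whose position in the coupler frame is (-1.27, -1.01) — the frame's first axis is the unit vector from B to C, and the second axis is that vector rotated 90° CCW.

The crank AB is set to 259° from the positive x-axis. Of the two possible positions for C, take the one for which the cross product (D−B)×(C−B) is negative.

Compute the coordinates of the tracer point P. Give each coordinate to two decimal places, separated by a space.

-2.38 -3.78

A=(0,0), D=(5.00,0)
B = A + 4.00·(cos259°, sin259°) = (-0.7632, -3.9265)
|BD| = 6.9737
circle(B,3.00) ∩ circle(D,7.00): a=0.6189, h=2.9355
  candidates: C₊=(-1.9045,-1.1521) cross=20.471; C₋=(1.4011,-6.0040) cross=-20.471
  mode - wants cross < 0 → take C=(1.4011,-6.0040) (cross=-20.471)
ex = (C−B)/|BC| = (0.7214,-0.6925); ey = (0.6925,0.7214)
P = B + -1.27·ex + -1.01·ey = (-2.3789,-3.7757)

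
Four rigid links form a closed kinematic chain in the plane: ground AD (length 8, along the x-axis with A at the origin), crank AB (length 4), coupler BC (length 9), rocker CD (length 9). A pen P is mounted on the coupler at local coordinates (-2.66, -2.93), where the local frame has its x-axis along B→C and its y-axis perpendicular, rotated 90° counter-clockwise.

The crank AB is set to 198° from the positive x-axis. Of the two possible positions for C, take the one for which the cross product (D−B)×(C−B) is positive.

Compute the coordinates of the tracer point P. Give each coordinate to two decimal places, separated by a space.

A=(0,0), D=(8.00,0)
B = A + 4.00·(cos198°, sin198°) = (-3.8042, -1.2361)
|BD| = 11.8688
circle(B,9.00) ∩ circle(D,9.00): a=5.9344, h=6.7663
  candidates: C₊=(1.3932,6.1115) cross=80.308; C₋=(2.8026,-7.3476) cross=-80.308
  mode + wants cross > 0 → take C=(1.3932,6.1115) (cross=80.308)
ex = (C−B)/|BC| = (0.5775,0.8164); ey = (-0.8164,0.5775)
P = B + -2.66·ex + -2.93·ey = (-2.9483,-5.0997)

-2.95 -5.10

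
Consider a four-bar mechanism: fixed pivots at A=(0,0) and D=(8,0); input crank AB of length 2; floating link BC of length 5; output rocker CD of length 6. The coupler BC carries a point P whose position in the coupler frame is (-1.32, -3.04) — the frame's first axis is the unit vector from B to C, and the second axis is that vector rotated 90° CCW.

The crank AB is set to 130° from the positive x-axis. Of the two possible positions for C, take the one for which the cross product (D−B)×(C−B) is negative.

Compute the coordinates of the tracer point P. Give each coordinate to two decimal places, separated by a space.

A=(0,0), D=(8.00,0)
B = A + 2.00·(cos130°, sin130°) = (-1.2856, 1.5321)
|BD| = 9.4111
circle(B,5.00) ∩ circle(D,6.00): a=4.1211, h=2.8313
  candidates: C₊=(3.2415,3.6547) cross=26.646; C₋=(2.3197,-1.9323) cross=-26.646
  mode - wants cross < 0 → take C=(2.3197,-1.9323) (cross=-26.646)
ex = (C−B)/|BC| = (0.7210,-0.6929); ey = (0.6929,0.7210)
P = B + -1.32·ex + -3.04·ey = (-4.3437,0.2547)

-4.34 0.25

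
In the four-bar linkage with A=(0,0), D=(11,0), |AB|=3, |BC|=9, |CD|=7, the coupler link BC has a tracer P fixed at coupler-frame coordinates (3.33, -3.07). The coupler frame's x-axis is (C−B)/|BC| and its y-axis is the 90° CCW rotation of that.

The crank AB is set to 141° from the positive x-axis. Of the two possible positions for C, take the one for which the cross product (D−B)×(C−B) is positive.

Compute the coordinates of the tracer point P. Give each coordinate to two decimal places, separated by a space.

1.86 0.16

A=(0,0), D=(11.00,0)
B = A + 3.00·(cos141°, sin141°) = (-2.3314, 1.8880)
|BD| = 13.4645
circle(B,9.00) ∩ circle(D,7.00): a=7.9205, h=4.2738
  candidates: C₊=(6.1101,5.0089) cross=57.544; C₋=(4.9116,-3.4542) cross=-57.544
  mode + wants cross > 0 → take C=(6.1101,5.0089) (cross=57.544)
ex = (C−B)/|BC| = (0.9380,0.3468); ey = (-0.3468,0.9380)
P = B + 3.33·ex + -3.07·ey = (1.8565,0.1632)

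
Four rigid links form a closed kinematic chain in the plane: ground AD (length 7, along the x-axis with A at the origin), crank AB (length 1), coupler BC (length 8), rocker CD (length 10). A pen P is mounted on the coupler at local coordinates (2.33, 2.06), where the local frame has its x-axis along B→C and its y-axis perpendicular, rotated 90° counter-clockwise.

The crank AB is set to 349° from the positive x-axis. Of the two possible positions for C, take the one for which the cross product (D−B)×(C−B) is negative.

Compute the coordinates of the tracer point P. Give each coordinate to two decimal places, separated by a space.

A=(0,0), D=(7.00,0)
B = A + 1.00·(cos349°, sin349°) = (0.9816, -0.1908)
|BD| = 6.0214
circle(B,8.00) ∩ circle(D,10.00): a=0.0214, h=8.0000
  candidates: C₊=(0.7495,7.8058) cross=48.171; C₋=(1.2565,-8.1861) cross=-48.171
  mode - wants cross < 0 → take C=(1.2565,-8.1861) (cross=-48.171)
ex = (C−B)/|BC| = (0.0344,-0.9994); ey = (0.9994,0.0344)
P = B + 2.33·ex + 2.06·ey = (3.1205,-2.4487)

3.12 -2.45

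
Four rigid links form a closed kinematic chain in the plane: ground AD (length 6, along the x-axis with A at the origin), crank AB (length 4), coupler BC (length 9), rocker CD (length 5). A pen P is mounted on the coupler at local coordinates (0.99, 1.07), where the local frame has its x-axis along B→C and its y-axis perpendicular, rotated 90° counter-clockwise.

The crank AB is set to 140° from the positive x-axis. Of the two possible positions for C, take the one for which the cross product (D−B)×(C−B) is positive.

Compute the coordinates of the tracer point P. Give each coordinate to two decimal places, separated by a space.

-2.40 3.87

A=(0,0), D=(6.00,0)
B = A + 4.00·(cos140°, sin140°) = (-3.0642, 2.5712)
|BD| = 9.4218
circle(B,9.00) ∩ circle(D,5.00): a=7.6827, h=4.6878
  candidates: C₊=(5.6062,4.9845) cross=44.168; C₋=(3.0477,-4.0353) cross=-44.168
  mode + wants cross > 0 → take C=(5.6062,4.9845) (cross=44.168)
ex = (C−B)/|BC| = (0.9634,0.2681); ey = (-0.2681,0.9634)
P = B + 0.99·ex + 1.07·ey = (-2.3974,3.8674)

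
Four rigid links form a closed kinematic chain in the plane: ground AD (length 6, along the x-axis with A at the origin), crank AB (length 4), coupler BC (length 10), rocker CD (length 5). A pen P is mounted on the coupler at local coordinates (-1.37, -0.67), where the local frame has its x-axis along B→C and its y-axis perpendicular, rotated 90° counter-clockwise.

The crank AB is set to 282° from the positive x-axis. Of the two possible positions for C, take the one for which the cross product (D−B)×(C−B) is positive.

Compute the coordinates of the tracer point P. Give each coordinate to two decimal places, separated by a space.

A=(0,0), D=(6.00,0)
B = A + 4.00·(cos282°, sin282°) = (0.8316, -3.9126)
|BD| = 6.4823
circle(B,10.00) ∩ circle(D,5.00): a=9.0261, h=4.3045
  candidates: C₊=(5.4301,4.9674) cross=27.903; C₋=(10.6263,-1.8966) cross=-27.903
  mode + wants cross > 0 → take C=(5.4301,4.9674) (cross=27.903)
ex = (C−B)/|BC| = (0.4598,0.8880); ey = (-0.8880,0.4598)
P = B + -1.37·ex + -0.67·ey = (0.7966,-5.4372)

0.80 -5.44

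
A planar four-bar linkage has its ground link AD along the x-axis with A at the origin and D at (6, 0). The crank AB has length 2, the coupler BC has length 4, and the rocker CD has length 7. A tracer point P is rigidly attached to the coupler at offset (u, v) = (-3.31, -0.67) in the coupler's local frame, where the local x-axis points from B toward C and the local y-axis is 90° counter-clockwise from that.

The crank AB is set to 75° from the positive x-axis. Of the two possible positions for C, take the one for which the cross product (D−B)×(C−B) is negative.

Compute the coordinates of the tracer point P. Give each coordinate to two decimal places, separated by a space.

0.93 5.28

A=(0,0), D=(6.00,0)
B = A + 2.00·(cos75°, sin75°) = (0.5176, 1.9319)
|BD| = 5.8128
circle(B,4.00) ∩ circle(D,7.00): a=0.0678, h=3.9994
  candidates: C₊=(1.9108,5.6814) cross=23.248; C₋=(-0.7476,-1.8628) cross=-23.248
  mode - wants cross < 0 → take C=(-0.7476,-1.8628) (cross=-23.248)
ex = (C−B)/|BC| = (-0.3163,-0.9487); ey = (0.9487,-0.3163)
P = B + -3.31·ex + -0.67·ey = (0.9290,5.2838)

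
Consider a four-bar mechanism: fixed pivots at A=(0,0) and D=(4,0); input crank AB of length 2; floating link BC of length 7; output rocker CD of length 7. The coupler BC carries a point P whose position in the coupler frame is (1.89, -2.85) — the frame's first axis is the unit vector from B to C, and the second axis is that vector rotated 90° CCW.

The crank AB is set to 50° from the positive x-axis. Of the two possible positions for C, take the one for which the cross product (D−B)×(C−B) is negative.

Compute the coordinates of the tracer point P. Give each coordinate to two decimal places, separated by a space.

-1.99 0.53

A=(0,0), D=(4.00,0)
B = A + 2.00·(cos50°, sin50°) = (1.2856, 1.5321)
|BD| = 3.1170
circle(B,7.00) ∩ circle(D,7.00): a=1.5585, h=6.8243
  candidates: C₊=(5.9972,6.7090) cross=21.271; C₋=(-0.7116,-5.1770) cross=-21.271
  mode - wants cross < 0 → take C=(-0.7116,-5.1770) (cross=-21.271)
ex = (C−B)/|BC| = (-0.2853,-0.9584); ey = (0.9584,-0.2853)
P = B + 1.89·ex + -2.85·ey = (-1.9852,0.5338)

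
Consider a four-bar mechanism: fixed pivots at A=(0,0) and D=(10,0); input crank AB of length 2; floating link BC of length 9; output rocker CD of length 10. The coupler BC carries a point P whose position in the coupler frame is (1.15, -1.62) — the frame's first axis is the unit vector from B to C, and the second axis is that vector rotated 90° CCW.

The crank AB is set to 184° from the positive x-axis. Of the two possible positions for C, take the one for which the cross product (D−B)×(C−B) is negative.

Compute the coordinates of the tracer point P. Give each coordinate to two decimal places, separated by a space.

A=(0,0), D=(10.00,0)
B = A + 2.00·(cos184°, sin184°) = (-1.9951, -0.1395)
|BD| = 11.9959
circle(B,9.00) ∩ circle(D,10.00): a=5.2060, h=7.3415
  candidates: C₊=(3.1252,7.2620) cross=88.068; C₋=(3.2959,-7.4199) cross=-88.068
  mode - wants cross < 0 → take C=(3.2959,-7.4199) (cross=-88.068)
ex = (C−B)/|BC| = (0.5879,-0.8089); ey = (0.8089,0.5879)
P = B + 1.15·ex + -1.62·ey = (-2.6295,-2.0222)

-2.63 -2.02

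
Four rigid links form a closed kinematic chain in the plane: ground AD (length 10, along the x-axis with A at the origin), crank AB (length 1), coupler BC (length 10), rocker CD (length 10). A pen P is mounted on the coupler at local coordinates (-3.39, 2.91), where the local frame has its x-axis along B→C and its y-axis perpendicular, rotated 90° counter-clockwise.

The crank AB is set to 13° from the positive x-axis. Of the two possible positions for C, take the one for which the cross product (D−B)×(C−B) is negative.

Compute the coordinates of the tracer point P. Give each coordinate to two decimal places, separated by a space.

2.15 4.54

A=(0,0), D=(10.00,0)
B = A + 1.00·(cos13°, sin13°) = (0.9744, 0.2250)
|BD| = 9.0284
circle(B,10.00) ∩ circle(D,10.00): a=4.5142, h=8.9231
  candidates: C₊=(5.7095,9.0328) cross=80.562; C₋=(5.2649,-8.8079) cross=-80.562
  mode - wants cross < 0 → take C=(5.2649,-8.8079) (cross=-80.562)
ex = (C−B)/|BC| = (0.4290,-0.9033); ey = (0.9033,0.4290)
P = B + -3.39·ex + 2.91·ey = (2.1484,4.5356)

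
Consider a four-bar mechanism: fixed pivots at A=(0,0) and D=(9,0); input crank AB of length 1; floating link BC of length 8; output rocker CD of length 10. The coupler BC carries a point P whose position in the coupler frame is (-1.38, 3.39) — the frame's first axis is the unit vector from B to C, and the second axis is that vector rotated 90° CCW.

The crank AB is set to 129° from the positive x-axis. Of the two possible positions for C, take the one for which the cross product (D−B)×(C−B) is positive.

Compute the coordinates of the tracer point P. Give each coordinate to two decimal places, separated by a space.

A=(0,0), D=(9.00,0)
B = A + 1.00·(cos129°, sin129°) = (-0.6293, 0.7771)
|BD| = 9.6606
circle(B,8.00) ∩ circle(D,10.00): a=2.9671, h=7.4294
  candidates: C₊=(2.9258,7.9438) cross=71.773; C₋=(1.7305,-6.8669) cross=-71.773
  mode + wants cross > 0 → take C=(2.9258,7.9438) (cross=71.773)
ex = (C−B)/|BC| = (0.4444,0.8958); ey = (-0.8958,0.4444)
P = B + -1.38·ex + 3.39·ey = (-4.2795,1.0474)

-4.28 1.05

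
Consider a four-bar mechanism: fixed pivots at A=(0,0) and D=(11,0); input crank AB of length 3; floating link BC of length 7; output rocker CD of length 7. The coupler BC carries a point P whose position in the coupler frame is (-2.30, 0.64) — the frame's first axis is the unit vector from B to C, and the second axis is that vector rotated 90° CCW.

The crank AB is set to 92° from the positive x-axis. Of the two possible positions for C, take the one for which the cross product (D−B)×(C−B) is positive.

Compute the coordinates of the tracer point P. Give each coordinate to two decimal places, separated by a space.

-2.49 2.83

A=(0,0), D=(11.00,0)
B = A + 3.00·(cos92°, sin92°) = (-0.1047, 2.9982)
|BD| = 11.5023
circle(B,7.00) ∩ circle(D,7.00): a=5.7512, h=3.9905
  candidates: C₊=(6.4878,5.3516) cross=45.900; C₋=(4.4075,-2.3535) cross=-45.900
  mode + wants cross > 0 → take C=(6.4878,5.3516) (cross=45.900)
ex = (C−B)/|BC| = (0.9418,0.3362); ey = (-0.3362,0.9418)
P = B + -2.30·ex + 0.64·ey = (-2.4860,2.8276)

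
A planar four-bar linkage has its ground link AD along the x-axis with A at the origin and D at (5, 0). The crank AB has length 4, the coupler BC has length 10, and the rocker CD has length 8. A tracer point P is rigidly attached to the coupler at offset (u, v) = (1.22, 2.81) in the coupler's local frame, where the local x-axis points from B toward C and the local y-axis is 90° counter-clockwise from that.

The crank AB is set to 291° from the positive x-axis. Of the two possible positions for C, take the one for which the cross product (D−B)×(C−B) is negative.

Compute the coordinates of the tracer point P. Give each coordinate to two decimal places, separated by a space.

A=(0,0), D=(5.00,0)
B = A + 4.00·(cos291°, sin291°) = (1.4335, -3.7343)
|BD| = 5.1638
circle(B,10.00) ∩ circle(D,8.00): a=6.0677, h=7.9488
  candidates: C₊=(-0.1240,6.1436) cross=41.046; C₋=(11.3726,-4.8364) cross=-41.046
  mode - wants cross < 0 → take C=(11.3726,-4.8364) (cross=-41.046)
ex = (C−B)/|BC| = (0.9939,-0.1102); ey = (0.1102,0.9939)
P = B + 1.22·ex + 2.81·ey = (2.9557,-1.0759)

2.96 -1.08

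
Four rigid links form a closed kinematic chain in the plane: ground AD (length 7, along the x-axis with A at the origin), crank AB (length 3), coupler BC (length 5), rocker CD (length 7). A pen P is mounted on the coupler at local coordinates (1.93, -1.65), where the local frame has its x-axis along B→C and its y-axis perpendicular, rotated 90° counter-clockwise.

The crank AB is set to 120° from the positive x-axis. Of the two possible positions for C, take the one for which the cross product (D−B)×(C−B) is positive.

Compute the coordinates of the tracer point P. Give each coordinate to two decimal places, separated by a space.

1.03 2.34

A=(0,0), D=(7.00,0)
B = A + 3.00·(cos120°, sin120°) = (-1.5000, 2.5981)
|BD| = 8.8882
circle(B,5.00) ∩ circle(D,7.00): a=3.0940, h=3.9277
  candidates: C₊=(2.6070,5.4499) cross=34.911; C₋=(0.3108,-2.0625) cross=-34.911
  mode + wants cross > 0 → take C=(2.6070,5.4499) (cross=34.911)
ex = (C−B)/|BC| = (0.8214,0.5704); ey = (-0.5704,0.8214)
P = B + 1.93·ex + -1.65·ey = (1.0264,2.3436)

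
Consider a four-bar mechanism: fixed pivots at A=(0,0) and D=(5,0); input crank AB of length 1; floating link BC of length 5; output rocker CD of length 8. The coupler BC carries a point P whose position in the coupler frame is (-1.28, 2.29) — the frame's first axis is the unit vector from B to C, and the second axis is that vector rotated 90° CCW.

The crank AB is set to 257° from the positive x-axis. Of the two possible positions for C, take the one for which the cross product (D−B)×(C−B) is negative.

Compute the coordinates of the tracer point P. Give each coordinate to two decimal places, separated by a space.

2.09 0.26

A=(0,0), D=(5.00,0)
B = A + 1.00·(cos257°, sin257°) = (-0.2250, -0.9744)
|BD| = 5.3150
circle(B,5.00) ∩ circle(D,8.00): a=-1.0113, h=4.8967
  candidates: C₊=(-2.1168,3.6539) cross=26.026; C₋=(-0.3215,-5.9734) cross=-26.026
  mode - wants cross < 0 → take C=(-0.3215,-5.9734) (cross=-26.026)
ex = (C−B)/|BC| = (-0.0193,-0.9998); ey = (0.9998,-0.0193)
P = B + -1.28·ex + 2.29·ey = (2.0893,0.2612)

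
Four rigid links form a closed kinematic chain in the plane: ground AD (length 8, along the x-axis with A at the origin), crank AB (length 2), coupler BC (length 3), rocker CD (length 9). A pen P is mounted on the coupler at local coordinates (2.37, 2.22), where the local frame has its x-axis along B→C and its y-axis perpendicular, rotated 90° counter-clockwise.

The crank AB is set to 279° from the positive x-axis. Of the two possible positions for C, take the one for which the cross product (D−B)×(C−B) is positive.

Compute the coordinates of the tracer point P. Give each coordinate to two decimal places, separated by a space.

A=(0,0), D=(8.00,0)
B = A + 2.00·(cos279°, sin279°) = (0.3129, -1.9754)
|BD| = 7.9369
circle(B,3.00) ∩ circle(D,9.00): a=-0.5673, h=2.9459
  candidates: C₊=(-0.9698,0.7366) cross=23.381; C₋=(0.4966,-4.9697) cross=-23.381
  mode + wants cross > 0 → take C=(-0.9698,0.7366) (cross=23.381)
ex = (C−B)/|BC| = (-0.4276,0.9040); ey = (-0.9040,-0.4276)
P = B + 2.37·ex + 2.22·ey = (-2.7073,-0.7821)

-2.71 -0.78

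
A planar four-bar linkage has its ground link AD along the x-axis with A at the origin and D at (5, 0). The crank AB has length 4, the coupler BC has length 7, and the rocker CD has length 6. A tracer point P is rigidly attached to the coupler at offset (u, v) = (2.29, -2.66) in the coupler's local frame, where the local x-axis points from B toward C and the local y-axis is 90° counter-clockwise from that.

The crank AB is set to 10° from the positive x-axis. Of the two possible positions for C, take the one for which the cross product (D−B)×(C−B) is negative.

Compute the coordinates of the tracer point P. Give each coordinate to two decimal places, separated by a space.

2.34 -2.43

A=(0,0), D=(5.00,0)
B = A + 4.00·(cos10°, sin10°) = (3.9392, 0.6946)
|BD| = 1.2679
circle(B,7.00) ∩ circle(D,6.00): a=5.7604, h=3.9772
  candidates: C₊=(10.9371,0.8664) cross=5.043; C₋=(6.5796,-5.7883) cross=-5.043
  mode - wants cross < 0 → take C=(6.5796,-5.7883) (cross=-5.043)
ex = (C−B)/|BC| = (0.3772,-0.9261); ey = (0.9261,0.3772)
P = B + 2.29·ex + -2.66·ey = (2.3395,-2.4296)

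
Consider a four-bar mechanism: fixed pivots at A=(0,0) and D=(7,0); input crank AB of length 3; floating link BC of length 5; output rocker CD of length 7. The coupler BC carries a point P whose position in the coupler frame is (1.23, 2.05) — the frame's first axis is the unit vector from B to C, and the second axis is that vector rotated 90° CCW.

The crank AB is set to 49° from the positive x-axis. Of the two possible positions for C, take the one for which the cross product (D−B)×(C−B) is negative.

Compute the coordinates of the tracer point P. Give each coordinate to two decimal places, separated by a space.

3.55 0.47

A=(0,0), D=(7.00,0)
B = A + 3.00·(cos49°, sin49°) = (1.9682, 2.2641)
|BD| = 5.5177
circle(B,5.00) ∩ circle(D,7.00): a=0.5841, h=4.9658
  candidates: C₊=(4.5384,6.5529) cross=27.400; C₋=(0.4632,-2.5040) cross=-27.400
  mode - wants cross < 0 → take C=(0.4632,-2.5040) (cross=-27.400)
ex = (C−B)/|BC| = (-0.3010,-0.9536); ey = (0.9536,-0.3010)
P = B + 1.23·ex + 2.05·ey = (3.5529,0.4741)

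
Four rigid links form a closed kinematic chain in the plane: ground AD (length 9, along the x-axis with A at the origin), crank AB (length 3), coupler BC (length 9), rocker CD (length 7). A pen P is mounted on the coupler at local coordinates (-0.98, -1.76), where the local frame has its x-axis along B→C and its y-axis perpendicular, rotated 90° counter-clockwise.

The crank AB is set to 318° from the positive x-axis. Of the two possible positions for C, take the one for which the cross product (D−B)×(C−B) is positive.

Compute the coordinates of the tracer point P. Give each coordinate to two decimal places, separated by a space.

A=(0,0), D=(9.00,0)
B = A + 3.00·(cos318°, sin318°) = (2.2294, -2.0074)
|BD| = 7.0619
circle(B,9.00) ∩ circle(D,7.00): a=5.7966, h=6.8847
  candidates: C₊=(5.8299,6.2410) cross=48.619; C₋=(9.7440,-6.9604) cross=-48.619
  mode + wants cross > 0 → take C=(5.8299,6.2410) (cross=48.619)
ex = (C−B)/|BC| = (0.4001,0.9165); ey = (-0.9165,0.4001)
P = B + -0.98·ex + -1.76·ey = (3.4504,-3.6096)

3.45 -3.61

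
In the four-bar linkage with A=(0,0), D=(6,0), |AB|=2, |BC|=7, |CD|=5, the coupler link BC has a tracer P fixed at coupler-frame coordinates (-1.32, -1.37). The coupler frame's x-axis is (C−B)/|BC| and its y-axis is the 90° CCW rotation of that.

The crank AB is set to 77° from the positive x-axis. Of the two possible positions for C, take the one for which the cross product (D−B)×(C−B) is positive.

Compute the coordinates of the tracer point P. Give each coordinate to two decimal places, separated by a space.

A=(0,0), D=(6.00,0)
B = A + 2.00·(cos77°, sin77°) = (0.4499, 1.9487)
|BD| = 5.8823
circle(B,7.00) ∩ circle(D,5.00): a=4.9812, h=4.9181
  candidates: C₊=(6.7791,4.9389) cross=28.930; C₋=(3.5204,-4.3419) cross=-28.930
  mode + wants cross > 0 → take C=(6.7791,4.9389) (cross=28.930)
ex = (C−B)/|BC| = (0.9042,0.4272); ey = (-0.4272,0.9042)
P = B + -1.32·ex + -1.37·ey = (-0.1584,0.1462)

-0.16 0.15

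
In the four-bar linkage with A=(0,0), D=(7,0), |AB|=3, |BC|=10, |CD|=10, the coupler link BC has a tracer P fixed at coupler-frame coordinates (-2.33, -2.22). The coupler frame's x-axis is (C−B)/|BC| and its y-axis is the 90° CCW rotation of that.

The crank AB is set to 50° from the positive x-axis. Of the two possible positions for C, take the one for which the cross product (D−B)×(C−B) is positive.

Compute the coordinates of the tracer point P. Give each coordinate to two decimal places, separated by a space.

A=(0,0), D=(7.00,0)
B = A + 3.00·(cos50°, sin50°) = (1.9284, 2.2981)
|BD| = 5.5680
circle(B,10.00) ∩ circle(D,10.00): a=2.7840, h=9.6046
  candidates: C₊=(8.4284,9.8975) cross=53.479; C₋=(0.5000,-7.5993) cross=-53.479
  mode + wants cross > 0 → take C=(8.4284,9.8975) (cross=53.479)
ex = (C−B)/|BC| = (0.6500,0.7599); ey = (-0.7599,0.6500)
P = B + -2.33·ex + -2.22·ey = (2.1009,-0.9155)

2.10 -0.92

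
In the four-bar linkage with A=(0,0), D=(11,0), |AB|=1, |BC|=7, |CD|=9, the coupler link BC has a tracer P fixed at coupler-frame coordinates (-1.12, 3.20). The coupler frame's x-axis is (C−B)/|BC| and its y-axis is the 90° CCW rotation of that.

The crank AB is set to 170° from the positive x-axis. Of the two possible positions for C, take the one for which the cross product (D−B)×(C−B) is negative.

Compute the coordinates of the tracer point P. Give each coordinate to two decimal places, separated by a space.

0.70 3.11

A=(0,0), D=(11.00,0)
B = A + 1.00·(cos170°, sin170°) = (-0.9848, 0.1736)
|BD| = 11.9861
circle(B,7.00) ∩ circle(D,9.00): a=4.6581, h=5.2251
  candidates: C₊=(3.7486,5.3307) cross=62.628; C₋=(3.5972,-5.1184) cross=-62.628
  mode - wants cross < 0 → take C=(3.5972,-5.1184) (cross=-62.628)
ex = (C−B)/|BC| = (0.6546,-0.7560); ey = (0.7560,0.6546)
P = B + -1.12·ex + 3.20·ey = (0.7013,3.1150)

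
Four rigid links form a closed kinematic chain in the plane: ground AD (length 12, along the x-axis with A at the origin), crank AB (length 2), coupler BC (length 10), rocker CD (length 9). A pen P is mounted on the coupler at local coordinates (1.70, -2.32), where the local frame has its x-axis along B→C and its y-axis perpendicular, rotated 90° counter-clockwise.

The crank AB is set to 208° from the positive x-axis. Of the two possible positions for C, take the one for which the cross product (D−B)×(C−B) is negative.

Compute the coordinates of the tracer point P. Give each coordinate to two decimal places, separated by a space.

A=(0,0), D=(12.00,0)
B = A + 2.00·(cos208°, sin208°) = (-1.7659, -0.9389)
|BD| = 13.7979
circle(B,10.00) ∩ circle(D,9.00): a=7.5875, h=6.5139
  candidates: C₊=(5.3607,6.0762) cross=89.878; C₋=(6.2472,-6.9214) cross=-89.878
  mode - wants cross < 0 → take C=(6.2472,-6.9214) (cross=-89.878)
ex = (C−B)/|BC| = (0.8013,-0.5982); ey = (0.5982,0.8013)
P = B + 1.70·ex + -2.32·ey = (-1.7916,-3.8150)

-1.79 -3.82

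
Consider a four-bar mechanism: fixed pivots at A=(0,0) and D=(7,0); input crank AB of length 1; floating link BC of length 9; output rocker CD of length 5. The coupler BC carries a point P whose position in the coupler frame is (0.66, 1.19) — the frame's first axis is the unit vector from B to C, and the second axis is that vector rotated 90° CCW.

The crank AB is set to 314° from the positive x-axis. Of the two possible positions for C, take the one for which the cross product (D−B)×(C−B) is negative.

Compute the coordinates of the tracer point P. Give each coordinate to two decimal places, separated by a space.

1.81 0.06

A=(0,0), D=(7.00,0)
B = A + 1.00·(cos314°, sin314°) = (0.6947, -0.7193)
|BD| = 6.3462
circle(B,9.00) ∩ circle(D,5.00): a=7.5852, h=4.8441
  candidates: C₊=(7.6819,4.9533) cross=30.742; C₋=(8.7800,-4.6724) cross=-30.742
  mode - wants cross < 0 → take C=(8.7800,-4.6724) (cross=-30.742)
ex = (C−B)/|BC| = (0.8984,-0.4392); ey = (0.4392,0.8984)
P = B + 0.66·ex + 1.19·ey = (1.8103,0.0598)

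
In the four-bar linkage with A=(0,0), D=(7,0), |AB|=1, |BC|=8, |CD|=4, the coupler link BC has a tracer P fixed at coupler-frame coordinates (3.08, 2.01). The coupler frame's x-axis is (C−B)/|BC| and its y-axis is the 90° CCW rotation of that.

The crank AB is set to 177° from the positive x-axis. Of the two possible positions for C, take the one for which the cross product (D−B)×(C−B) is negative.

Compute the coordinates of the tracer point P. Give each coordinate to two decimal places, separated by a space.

A=(0,0), D=(7.00,0)
B = A + 1.00·(cos177°, sin177°) = (-0.9986, 0.0523)
|BD| = 7.9988
circle(B,8.00) ∩ circle(D,4.00): a=6.9999, h=3.8733
  candidates: C₊=(6.0264,3.8797) cross=30.981; C₋=(5.9757,-3.8666) cross=-30.981
  mode - wants cross < 0 → take C=(5.9757,-3.8666) (cross=-30.981)
ex = (C−B)/|BC| = (0.8718,-0.4899); ey = (0.4899,0.8718)
P = B + 3.08·ex + 2.01·ey = (2.6711,0.2958)

2.67 0.30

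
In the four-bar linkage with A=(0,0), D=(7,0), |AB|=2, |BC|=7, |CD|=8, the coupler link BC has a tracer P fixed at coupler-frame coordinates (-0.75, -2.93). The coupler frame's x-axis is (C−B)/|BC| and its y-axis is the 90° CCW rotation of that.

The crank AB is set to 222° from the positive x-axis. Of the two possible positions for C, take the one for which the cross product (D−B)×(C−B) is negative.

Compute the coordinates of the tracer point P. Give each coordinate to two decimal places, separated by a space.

A=(0,0), D=(7.00,0)
B = A + 2.00·(cos222°, sin222°) = (-1.4863, -1.3383)
|BD| = 8.5912
circle(B,7.00) ∩ circle(D,8.00): a=3.4226, h=6.1062
  candidates: C₊=(0.9433,5.2266) cross=52.459; C₋=(2.8457,-6.8368) cross=-52.459
  mode - wants cross < 0 → take C=(2.8457,-6.8368) (cross=-52.459)
ex = (C−B)/|BC| = (0.6189,-0.7855); ey = (0.7855,0.6189)
P = B + -0.75·ex + -2.93·ey = (-4.2520,-2.5624)

-4.25 -2.56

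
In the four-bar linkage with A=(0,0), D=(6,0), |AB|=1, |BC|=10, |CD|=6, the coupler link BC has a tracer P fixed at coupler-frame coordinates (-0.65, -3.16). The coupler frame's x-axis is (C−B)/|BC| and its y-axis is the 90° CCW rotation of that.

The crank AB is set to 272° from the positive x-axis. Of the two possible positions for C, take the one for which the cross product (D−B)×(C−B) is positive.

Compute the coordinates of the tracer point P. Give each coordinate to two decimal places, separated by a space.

A=(0,0), D=(6.00,0)
B = A + 1.00·(cos272°, sin272°) = (0.0349, -0.9994)
|BD| = 6.0482
circle(B,10.00) ∩ circle(D,6.00): a=8.3149, h=5.5554
  candidates: C₊=(7.3176,5.8535) cross=33.600; C₋=(9.1535,-5.1045) cross=-33.600
  mode + wants cross > 0 → take C=(7.3176,5.8535) (cross=33.600)
ex = (C−B)/|BC| = (0.7283,0.6853); ey = (-0.6853,0.7283)
P = B + -0.65·ex + -3.16·ey = (1.7271,-3.7462)

1.73 -3.75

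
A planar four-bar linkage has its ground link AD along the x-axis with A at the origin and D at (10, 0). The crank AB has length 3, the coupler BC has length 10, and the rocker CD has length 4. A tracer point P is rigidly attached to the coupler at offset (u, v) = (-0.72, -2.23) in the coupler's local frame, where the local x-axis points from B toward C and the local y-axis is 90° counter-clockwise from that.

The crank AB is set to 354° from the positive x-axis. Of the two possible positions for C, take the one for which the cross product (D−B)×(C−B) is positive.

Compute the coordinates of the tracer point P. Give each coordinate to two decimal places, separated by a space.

3.11 -2.65

A=(0,0), D=(10.00,0)
B = A + 3.00·(cos354°, sin354°) = (2.9836, -0.3136)
|BD| = 7.0234
circle(B,10.00) ∩ circle(D,4.00): a=9.4917, h=3.1477
  candidates: C₊=(12.3253,3.2547) cross=22.107; C₋=(12.6063,-3.0343) cross=-22.107
  mode + wants cross > 0 → take C=(12.3253,3.2547) (cross=22.107)
ex = (C−B)/|BC| = (0.9342,0.3568); ey = (-0.3568,0.9342)
P = B + -0.72·ex + -2.23·ey = (3.1067,-2.6537)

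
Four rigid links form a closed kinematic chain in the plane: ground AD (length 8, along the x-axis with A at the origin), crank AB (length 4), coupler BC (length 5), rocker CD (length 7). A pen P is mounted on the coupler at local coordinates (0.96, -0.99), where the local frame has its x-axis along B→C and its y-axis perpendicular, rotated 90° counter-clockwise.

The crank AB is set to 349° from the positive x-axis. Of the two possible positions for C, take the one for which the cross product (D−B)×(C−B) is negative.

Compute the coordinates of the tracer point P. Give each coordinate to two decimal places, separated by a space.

2.96 -1.74

A=(0,0), D=(8.00,0)
B = A + 4.00·(cos349°, sin349°) = (3.9265, -0.7632)
|BD| = 4.1444
circle(B,5.00) ∩ circle(D,7.00): a=-0.8233, h=4.9318
  candidates: C₊=(2.2090,3.9325) cross=20.439; C₋=(4.0255,-5.7623) cross=-20.439
  mode - wants cross < 0 → take C=(4.0255,-5.7623) (cross=-20.439)
ex = (C−B)/|BC| = (0.0198,-0.9998); ey = (0.9998,0.0198)
P = B + 0.96·ex + -0.99·ey = (2.9557,-1.7427)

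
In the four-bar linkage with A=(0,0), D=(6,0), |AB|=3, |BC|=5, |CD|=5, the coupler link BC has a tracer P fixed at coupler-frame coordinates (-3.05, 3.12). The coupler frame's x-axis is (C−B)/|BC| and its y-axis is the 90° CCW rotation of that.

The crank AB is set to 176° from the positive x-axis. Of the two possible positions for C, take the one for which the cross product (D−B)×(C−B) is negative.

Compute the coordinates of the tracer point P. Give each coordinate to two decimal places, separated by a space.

A=(0,0), D=(6.00,0)
B = A + 3.00·(cos176°, sin176°) = (-2.9927, 0.2093)
|BD| = 8.9951
circle(B,5.00) ∩ circle(D,5.00): a=4.4976, h=2.1845
  candidates: C₊=(1.5545,2.2885) cross=19.650; C₋=(1.4528,-2.0792) cross=-19.650
  mode - wants cross < 0 → take C=(1.4528,-2.0792) (cross=-19.650)
ex = (C−B)/|BC| = (0.8891,-0.4577); ey = (0.4577,0.8891)
P = B + -3.05·ex + 3.12·ey = (-4.2764,4.3793)

-4.28 4.38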